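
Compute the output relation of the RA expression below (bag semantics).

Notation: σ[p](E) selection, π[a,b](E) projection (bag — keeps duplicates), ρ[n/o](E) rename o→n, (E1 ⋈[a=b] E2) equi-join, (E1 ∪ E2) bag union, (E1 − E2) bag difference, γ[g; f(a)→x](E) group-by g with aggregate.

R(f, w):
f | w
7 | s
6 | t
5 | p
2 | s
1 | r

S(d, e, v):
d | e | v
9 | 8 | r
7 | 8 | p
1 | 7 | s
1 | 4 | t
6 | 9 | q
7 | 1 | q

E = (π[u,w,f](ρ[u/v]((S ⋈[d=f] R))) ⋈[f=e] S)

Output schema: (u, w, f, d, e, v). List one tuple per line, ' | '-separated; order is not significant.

Per-node cardinality:
  S → 6
  R → 5
  (S ⋈[d=f] R) → 5
  ρ[u/v]((S ⋈[d=f] R)) → 5
  π[u,w,f](ρ[u/v]((S ⋈[d=f] R))) → 5
  S → 6
  (π[u,w,f](ρ[u/v]((S ⋈[d=f] R))) ⋈[f=e] S) → 4

== RESULT ==
u | w | f | d | e | v
p | s | 7 | 1 | 7 | s
q | s | 7 | 1 | 7 | s
s | r | 1 | 7 | 1 | q
t | r | 1 | 7 | 1 | q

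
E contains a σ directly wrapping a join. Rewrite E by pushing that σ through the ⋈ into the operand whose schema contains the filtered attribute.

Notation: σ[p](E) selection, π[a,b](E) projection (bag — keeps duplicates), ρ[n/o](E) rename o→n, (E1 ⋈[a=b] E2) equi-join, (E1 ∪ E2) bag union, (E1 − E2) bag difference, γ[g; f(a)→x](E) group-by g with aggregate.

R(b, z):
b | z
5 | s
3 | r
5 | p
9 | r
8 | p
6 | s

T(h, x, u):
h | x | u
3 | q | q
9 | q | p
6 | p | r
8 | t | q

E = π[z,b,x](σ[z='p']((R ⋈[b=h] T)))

σ filters on z, owned by the left side.
E' = π[z,b,x]((σ[z='p'](R) ⋈[b=h] T))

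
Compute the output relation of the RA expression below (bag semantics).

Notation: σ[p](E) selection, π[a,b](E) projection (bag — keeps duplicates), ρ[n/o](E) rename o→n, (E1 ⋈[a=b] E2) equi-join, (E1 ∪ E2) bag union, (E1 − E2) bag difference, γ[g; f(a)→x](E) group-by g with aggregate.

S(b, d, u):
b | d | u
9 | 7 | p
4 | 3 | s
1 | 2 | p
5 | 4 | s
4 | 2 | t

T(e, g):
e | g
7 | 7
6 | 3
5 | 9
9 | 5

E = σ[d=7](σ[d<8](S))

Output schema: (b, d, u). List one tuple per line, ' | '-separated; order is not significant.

Stepwise |·|:
  S → 5
  σ[d<8](S) → 5
  σ[d=7](σ[d<8](S)) → 1

== RESULT ==
b | d | u
9 | 7 | p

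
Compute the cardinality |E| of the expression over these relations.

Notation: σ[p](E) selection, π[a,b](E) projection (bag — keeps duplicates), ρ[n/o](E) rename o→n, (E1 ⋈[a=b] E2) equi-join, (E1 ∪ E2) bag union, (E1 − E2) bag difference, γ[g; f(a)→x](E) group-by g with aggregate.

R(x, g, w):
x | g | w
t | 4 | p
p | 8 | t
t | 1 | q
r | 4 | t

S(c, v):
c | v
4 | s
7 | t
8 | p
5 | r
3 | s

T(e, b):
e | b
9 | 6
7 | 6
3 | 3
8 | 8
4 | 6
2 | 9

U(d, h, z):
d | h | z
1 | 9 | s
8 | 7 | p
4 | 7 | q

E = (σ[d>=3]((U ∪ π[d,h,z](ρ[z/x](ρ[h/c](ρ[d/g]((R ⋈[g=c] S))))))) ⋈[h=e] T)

Subexpression sizes:
  U → 3
  R → 4
  S → 5
  (R ⋈[g=c] S) → 3
  ρ[d/g]((R ⋈[g=c] S)) → 3
  ρ[h/c](ρ[d/g]((R ⋈[g=c] S))) → 3
  ρ[z/x](ρ[h/c](ρ[d/g]((R ⋈[g=c] S)))) → 3
  π[d,h,z](ρ[z/x](ρ[h/c](ρ[d/g]((R ⋈[g=c] S))))) → 3
  (U ∪ π[d,h,z](ρ[z/x](ρ[h/c](ρ[d/g]((R ⋈[g=c] S)))))) → 6
  σ[d>=3]((U ∪ π[d,h,z](ρ[z/x](ρ[h/c](ρ[d/g]((R ⋈[g=c] S))))))) → 5
  T → 6
  (σ[d>=3]((U ∪ π[d,h,z](ρ[z/x](ρ[h/c](ρ[d/g]((R ⋈[g=c] S))))))) ⋈[h=e] T) → 5

|E| = 5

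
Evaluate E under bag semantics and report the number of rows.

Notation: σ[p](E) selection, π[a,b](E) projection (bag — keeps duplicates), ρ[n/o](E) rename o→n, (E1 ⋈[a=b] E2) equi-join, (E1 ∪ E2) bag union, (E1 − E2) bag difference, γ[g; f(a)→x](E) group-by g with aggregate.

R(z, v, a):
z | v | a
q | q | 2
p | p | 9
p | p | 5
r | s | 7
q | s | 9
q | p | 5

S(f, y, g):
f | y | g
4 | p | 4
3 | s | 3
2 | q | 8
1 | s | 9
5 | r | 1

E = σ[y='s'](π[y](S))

Subexpression sizes:
  S → 5
  π[y](S) → 5
  σ[y='s'](π[y](S)) → 2

|E| = 2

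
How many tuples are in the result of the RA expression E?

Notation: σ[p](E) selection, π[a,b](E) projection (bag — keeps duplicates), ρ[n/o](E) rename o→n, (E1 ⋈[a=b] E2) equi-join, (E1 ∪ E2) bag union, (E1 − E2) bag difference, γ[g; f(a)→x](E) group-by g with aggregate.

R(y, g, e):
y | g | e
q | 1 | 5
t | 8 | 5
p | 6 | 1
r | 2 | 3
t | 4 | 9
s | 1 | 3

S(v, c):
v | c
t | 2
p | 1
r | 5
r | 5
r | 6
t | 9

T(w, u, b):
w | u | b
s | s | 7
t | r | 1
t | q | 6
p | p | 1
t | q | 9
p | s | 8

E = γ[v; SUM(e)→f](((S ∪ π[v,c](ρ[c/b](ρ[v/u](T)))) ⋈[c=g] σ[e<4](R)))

Row counts bottom-up:
  S → 6
  T → 6
  ρ[v/u](T) → 6
  ρ[c/b](ρ[v/u](T)) → 6
  π[v,c](ρ[c/b](ρ[v/u](T))) → 6
  (S ∪ π[v,c](ρ[c/b](ρ[v/u](T)))) → 12
  R → 6
  σ[e<4](R) → 3
  ((S ∪ π[v,c](ρ[c/b](ρ[v/u](T)))) ⋈[c=g] σ[e<4](R)) → 6
  γ[v; SUM(e)→f](((S ∪ π[v,c](ρ[c/b](ρ[v/u](T)))) ⋈[c=g] σ[e<4](R))) → 4

|E| = 4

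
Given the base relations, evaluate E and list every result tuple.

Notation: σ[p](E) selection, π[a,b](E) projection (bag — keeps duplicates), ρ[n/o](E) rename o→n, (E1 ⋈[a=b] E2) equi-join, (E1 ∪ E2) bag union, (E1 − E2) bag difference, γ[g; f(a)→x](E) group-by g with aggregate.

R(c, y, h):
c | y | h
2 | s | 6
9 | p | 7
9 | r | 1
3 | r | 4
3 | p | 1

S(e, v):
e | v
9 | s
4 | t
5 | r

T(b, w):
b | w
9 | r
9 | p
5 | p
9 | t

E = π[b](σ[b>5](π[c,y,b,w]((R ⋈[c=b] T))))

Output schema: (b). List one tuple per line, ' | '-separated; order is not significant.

Per-node cardinality:
  R → 5
  T → 4
  (R ⋈[c=b] T) → 6
  π[c,y,b,w]((R ⋈[c=b] T)) → 6
  σ[b>5](π[c,y,b,w]((R ⋈[c=b] T))) → 6
  π[b](σ[b>5](π[c,y,b,w]((R ⋈[c=b] T)))) → 6

== RESULT ==
b
9
9
9
9
9
9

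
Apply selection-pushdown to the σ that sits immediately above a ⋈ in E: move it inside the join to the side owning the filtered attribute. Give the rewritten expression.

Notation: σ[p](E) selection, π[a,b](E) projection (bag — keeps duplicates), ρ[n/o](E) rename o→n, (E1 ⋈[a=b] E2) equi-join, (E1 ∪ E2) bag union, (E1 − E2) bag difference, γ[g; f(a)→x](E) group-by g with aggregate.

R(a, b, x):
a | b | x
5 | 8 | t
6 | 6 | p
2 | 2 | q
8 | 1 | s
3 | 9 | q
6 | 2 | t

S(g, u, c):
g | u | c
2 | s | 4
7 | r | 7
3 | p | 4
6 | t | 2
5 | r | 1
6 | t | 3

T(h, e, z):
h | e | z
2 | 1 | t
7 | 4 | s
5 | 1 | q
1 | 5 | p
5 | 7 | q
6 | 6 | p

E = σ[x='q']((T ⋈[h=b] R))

σ filters on x, owned by the right side.
E' = (T ⋈[h=b] σ[x='q'](R))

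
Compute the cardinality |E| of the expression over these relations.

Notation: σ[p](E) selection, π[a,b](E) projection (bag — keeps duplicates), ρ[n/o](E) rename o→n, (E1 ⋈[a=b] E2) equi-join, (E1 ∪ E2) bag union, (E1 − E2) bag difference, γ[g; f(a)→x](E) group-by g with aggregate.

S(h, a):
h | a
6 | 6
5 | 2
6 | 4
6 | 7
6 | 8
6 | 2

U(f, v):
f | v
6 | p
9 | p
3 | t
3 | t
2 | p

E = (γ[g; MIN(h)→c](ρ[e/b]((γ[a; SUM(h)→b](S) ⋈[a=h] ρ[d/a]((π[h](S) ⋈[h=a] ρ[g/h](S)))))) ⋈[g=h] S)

Row counts bottom-up:
  S → 6
  γ[a; SUM(h)→b](S) → 5
  S → 6
  π[h](S) → 6
  S → 6
  ρ[g/h](S) → 6
  (π[h](S) ⋈[h=a] ρ[g/h](S)) → 5
  ρ[d/a]((π[h](S) ⋈[h=a] ρ[g/h](S))) → 5
  (γ[a; SUM(h)→b](S) ⋈[a=h] ρ[d/a]((π[h](S) ⋈[h=a] ρ[g/h](S)))) → 5
  ρ[e/b]((γ[a; SUM(h)→b](S) ⋈[a=h] ρ[d/a]((π[h](S) ⋈[h=a] ρ[g/h](S))))) → 5
  γ[g; MIN(h)→c](ρ[e/b]((γ[a; SUM(h)→b](S) ⋈[a=h] ρ[d/a]((π[h](S) ⋈[h=a] ρ[g/h](S)))))) → 1
  S → 6
  (γ[g; MIN(h)→c](ρ[e/b]((γ[a; SUM(h)→b](S) ⋈[a=h] ρ[d/a]((π[h](S) ⋈[h=a] ρ[g/h](S)))))) ⋈[g=h] S) → 5

|E| = 5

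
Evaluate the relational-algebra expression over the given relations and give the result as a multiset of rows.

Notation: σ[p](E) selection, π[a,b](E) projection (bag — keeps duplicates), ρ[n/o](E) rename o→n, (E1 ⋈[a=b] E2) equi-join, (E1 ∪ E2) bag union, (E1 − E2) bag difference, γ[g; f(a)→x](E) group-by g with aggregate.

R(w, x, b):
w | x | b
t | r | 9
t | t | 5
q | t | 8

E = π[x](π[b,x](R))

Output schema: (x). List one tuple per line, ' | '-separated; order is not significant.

Subexpression sizes:
  R → 3
  π[b,x](R) → 3
  π[x](π[b,x](R)) → 3

== RESULT ==
x
r
t
t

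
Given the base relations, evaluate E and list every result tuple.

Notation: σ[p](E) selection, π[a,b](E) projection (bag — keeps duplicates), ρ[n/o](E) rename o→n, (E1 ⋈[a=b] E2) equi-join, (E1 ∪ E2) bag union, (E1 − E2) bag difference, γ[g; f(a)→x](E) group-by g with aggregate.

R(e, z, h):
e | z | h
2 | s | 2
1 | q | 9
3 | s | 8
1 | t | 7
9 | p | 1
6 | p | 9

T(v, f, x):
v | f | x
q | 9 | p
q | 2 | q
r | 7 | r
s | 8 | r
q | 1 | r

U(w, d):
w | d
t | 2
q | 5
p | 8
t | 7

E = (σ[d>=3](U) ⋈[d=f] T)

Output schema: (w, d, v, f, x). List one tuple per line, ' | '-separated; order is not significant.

Row counts bottom-up:
  U → 4
  σ[d>=3](U) → 3
  T → 5
  (σ[d>=3](U) ⋈[d=f] T) → 2

== RESULT ==
w | d | v | f | x
p | 8 | s | 8 | r
t | 7 | r | 7 | r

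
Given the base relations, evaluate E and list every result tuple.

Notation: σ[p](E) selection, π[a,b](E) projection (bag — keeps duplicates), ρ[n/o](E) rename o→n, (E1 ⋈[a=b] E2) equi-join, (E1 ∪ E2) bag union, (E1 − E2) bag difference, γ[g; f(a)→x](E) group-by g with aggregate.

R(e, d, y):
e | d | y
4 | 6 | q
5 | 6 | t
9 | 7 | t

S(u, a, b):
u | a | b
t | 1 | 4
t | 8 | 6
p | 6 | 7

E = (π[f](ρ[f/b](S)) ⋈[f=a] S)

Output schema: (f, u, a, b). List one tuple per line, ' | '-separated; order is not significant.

Subexpression sizes:
  S → 3
  ρ[f/b](S) → 3
  π[f](ρ[f/b](S)) → 3
  S → 3
  (π[f](ρ[f/b](S)) ⋈[f=a] S) → 1

== RESULT ==
f | u | a | b
6 | p | 6 | 7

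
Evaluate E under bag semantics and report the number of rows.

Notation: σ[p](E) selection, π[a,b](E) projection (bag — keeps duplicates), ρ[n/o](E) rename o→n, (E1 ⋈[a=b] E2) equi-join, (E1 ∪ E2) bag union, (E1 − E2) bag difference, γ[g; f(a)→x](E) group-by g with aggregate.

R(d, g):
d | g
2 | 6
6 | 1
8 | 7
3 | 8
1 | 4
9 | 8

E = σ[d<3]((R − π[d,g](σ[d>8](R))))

Stepwise |·|:
  R → 6
  R → 6
  σ[d>8](R) → 1
  π[d,g](σ[d>8](R)) → 1
  (R − π[d,g](σ[d>8](R))) → 5
  σ[d<3]((R − π[d,g](σ[d>8](R)))) → 2

|E| = 2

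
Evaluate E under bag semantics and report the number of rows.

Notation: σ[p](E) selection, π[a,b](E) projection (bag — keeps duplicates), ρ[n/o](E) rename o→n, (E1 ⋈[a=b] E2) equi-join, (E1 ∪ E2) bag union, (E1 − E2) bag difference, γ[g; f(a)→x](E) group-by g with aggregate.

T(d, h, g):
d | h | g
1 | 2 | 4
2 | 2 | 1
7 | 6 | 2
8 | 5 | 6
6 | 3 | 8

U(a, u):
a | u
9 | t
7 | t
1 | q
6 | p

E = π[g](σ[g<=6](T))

Stepwise |·|:
  T → 5
  σ[g<=6](T) → 4
  π[g](σ[g<=6](T)) → 4

|E| = 4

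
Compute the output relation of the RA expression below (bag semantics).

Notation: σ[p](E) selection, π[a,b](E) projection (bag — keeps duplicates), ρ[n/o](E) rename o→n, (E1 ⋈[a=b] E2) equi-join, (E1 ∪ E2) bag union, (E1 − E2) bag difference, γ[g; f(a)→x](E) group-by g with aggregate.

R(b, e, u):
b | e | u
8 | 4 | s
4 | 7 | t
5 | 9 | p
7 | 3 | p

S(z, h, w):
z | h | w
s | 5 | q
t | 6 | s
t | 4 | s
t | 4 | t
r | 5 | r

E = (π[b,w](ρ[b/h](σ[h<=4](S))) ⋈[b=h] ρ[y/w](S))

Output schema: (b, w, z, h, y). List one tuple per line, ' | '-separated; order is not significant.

Subexpression sizes:
  S → 5
  σ[h<=4](S) → 2
  ρ[b/h](σ[h<=4](S)) → 2
  π[b,w](ρ[b/h](σ[h<=4](S))) → 2
  S → 5
  ρ[y/w](S) → 5
  (π[b,w](ρ[b/h](σ[h<=4](S))) ⋈[b=h] ρ[y/w](S)) → 4

== RESULT ==
b | w | z | h | y
4 | s | t | 4 | s
4 | s | t | 4 | t
4 | t | t | 4 | s
4 | t | t | 4 | t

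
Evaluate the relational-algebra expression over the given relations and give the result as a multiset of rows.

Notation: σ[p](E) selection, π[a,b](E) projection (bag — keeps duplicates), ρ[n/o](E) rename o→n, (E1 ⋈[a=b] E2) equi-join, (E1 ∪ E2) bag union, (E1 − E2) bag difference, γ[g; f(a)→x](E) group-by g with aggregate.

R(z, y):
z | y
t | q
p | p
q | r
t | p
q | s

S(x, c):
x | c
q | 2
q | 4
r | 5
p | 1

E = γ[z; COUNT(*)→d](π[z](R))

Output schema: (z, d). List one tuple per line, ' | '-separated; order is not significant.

Subexpression sizes:
  R → 5
  π[z](R) → 5
  γ[z; COUNT(*)→d](π[z](R)) → 3

== RESULT ==
z | d
p | 1
q | 2
t | 2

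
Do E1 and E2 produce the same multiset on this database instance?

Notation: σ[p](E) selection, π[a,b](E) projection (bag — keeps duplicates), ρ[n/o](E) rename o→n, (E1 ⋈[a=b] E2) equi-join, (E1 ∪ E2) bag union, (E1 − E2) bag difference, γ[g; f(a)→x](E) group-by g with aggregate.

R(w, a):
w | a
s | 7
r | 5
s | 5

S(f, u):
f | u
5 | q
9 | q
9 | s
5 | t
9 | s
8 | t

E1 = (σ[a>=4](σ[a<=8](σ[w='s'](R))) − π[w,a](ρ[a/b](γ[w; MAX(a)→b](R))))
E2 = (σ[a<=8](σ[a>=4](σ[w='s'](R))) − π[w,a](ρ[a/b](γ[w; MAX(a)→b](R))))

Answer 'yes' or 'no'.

E1 subexpression sizes:
  R → 3
  σ[w='s'](R) → 2
  σ[a<=8](σ[w='s'](R)) → 2
  σ[a>=4](σ[a<=8](σ[w='s'](R))) → 2
  R → 3
  γ[w; MAX(a)→b](R) → 2
  ρ[a/b](γ[w; MAX(a)→b](R)) → 2
  π[w,a](ρ[a/b](γ[w; MAX(a)→b](R))) → 2
  (σ[a>=4](σ[a<=8](σ[w='s'](R))) − π[w,a](ρ[a/b](γ[w; MAX(a)→b](R)))) → 1
E2 subexpression sizes:
  R → 3
  σ[w='s'](R) → 2
  σ[a>=4](σ[w='s'](R)) → 2
  σ[a<=8](σ[a>=4](σ[w='s'](R))) → 2
  R → 3
  γ[w; MAX(a)→b](R) → 2
  ρ[a/b](γ[w; MAX(a)→b](R)) → 2
  π[w,a](ρ[a/b](γ[w; MAX(a)→b](R))) → 2
  (σ[a<=8](σ[a>=4](σ[w='s'](R))) − π[w,a](ρ[a/b](γ[w; MAX(a)→b](R)))) → 1

E1 and E2 produce the same multiset:
w | a
s | 5

yes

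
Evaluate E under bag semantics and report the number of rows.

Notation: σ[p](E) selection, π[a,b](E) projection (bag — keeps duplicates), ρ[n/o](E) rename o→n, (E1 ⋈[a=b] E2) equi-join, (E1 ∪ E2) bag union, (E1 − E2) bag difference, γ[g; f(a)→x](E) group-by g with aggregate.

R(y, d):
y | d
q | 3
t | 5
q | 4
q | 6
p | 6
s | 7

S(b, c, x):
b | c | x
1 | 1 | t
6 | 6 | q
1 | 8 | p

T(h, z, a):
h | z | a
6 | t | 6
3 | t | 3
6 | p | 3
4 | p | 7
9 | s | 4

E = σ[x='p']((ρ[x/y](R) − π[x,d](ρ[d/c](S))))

Stepwise |·|:
  R → 6
  ρ[x/y](R) → 6
  S → 3
  ρ[d/c](S) → 3
  π[x,d](ρ[d/c](S)) → 3
  (ρ[x/y](R) − π[x,d](ρ[d/c](S))) → 5
  σ[x='p']((ρ[x/y](R) − π[x,d](ρ[d/c](S)))) → 1

|E| = 1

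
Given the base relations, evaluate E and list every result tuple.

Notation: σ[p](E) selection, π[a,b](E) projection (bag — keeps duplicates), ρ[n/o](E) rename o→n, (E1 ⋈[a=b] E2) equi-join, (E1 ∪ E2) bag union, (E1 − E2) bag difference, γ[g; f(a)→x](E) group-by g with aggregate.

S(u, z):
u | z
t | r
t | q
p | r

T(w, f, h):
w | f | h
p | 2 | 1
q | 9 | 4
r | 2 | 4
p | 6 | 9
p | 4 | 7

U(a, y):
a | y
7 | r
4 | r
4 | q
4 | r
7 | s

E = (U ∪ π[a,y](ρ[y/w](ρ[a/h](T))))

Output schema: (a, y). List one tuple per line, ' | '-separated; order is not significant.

Subexpression sizes:
  U → 5
  T → 5
  ρ[a/h](T) → 5
  ρ[y/w](ρ[a/h](T)) → 5
  π[a,y](ρ[y/w](ρ[a/h](T))) → 5
  (U ∪ π[a,y](ρ[y/w](ρ[a/h](T)))) → 10

== RESULT ==
a | y
1 | p
4 | q
4 | q
4 | r
4 | r
4 | r
7 | p
7 | r
7 | s
9 | p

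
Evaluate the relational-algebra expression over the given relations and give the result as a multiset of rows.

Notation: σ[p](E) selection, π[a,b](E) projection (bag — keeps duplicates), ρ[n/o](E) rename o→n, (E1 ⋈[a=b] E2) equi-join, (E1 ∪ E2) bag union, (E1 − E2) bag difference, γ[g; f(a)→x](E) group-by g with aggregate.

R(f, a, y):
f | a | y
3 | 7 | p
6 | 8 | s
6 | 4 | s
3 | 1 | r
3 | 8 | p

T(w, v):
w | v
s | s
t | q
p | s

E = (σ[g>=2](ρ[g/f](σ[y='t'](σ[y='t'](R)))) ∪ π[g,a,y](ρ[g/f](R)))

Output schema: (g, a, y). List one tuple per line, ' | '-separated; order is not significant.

Per-node cardinality:
  R → 5
  σ[y='t'](R) → 0
  σ[y='t'](σ[y='t'](R)) → 0
  ρ[g/f](σ[y='t'](σ[y='t'](R))) → 0
  σ[g>=2](ρ[g/f](σ[y='t'](σ[y='t'](R)))) → 0
  R → 5
  ρ[g/f](R) → 5
  π[g,a,y](ρ[g/f](R)) → 5
  (σ[g>=2](ρ[g/f](σ[y='t'](σ[y='t'](R)))) ∪ π[g,a,y](ρ[g/f](R))) → 5

== RESULT ==
g | a | y
3 | 1 | r
3 | 7 | p
3 | 8 | p
6 | 4 | s
6 | 8 | s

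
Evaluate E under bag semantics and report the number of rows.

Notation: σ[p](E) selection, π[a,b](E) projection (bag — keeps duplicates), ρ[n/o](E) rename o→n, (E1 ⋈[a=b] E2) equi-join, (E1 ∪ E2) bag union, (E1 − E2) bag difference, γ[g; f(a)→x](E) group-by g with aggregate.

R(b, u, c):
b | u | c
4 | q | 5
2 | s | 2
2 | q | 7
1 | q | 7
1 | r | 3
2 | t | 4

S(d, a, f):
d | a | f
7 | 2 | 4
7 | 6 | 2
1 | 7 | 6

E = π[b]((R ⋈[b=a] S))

Stepwise |·|:
  R → 6
  S → 3
  (R ⋈[b=a] S) → 3
  π[b]((R ⋈[b=a] S)) → 3

|E| = 3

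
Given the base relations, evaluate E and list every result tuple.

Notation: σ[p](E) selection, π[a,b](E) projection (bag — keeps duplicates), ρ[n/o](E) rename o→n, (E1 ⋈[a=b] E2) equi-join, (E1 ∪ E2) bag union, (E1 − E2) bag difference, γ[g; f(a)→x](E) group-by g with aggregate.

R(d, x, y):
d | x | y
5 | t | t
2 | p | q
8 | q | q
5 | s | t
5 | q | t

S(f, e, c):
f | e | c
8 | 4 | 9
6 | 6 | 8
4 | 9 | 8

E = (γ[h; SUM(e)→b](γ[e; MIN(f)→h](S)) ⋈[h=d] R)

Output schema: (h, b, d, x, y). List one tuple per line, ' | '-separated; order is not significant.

Row counts bottom-up:
  S → 3
  γ[e; MIN(f)→h](S) → 3
  γ[h; SUM(e)→b](γ[e; MIN(f)→h](S)) → 3
  R → 5
  (γ[h; SUM(e)→b](γ[e; MIN(f)→h](S)) ⋈[h=d] R) → 1

== RESULT ==
h | b | d | x | y
8 | 4 | 8 | q | q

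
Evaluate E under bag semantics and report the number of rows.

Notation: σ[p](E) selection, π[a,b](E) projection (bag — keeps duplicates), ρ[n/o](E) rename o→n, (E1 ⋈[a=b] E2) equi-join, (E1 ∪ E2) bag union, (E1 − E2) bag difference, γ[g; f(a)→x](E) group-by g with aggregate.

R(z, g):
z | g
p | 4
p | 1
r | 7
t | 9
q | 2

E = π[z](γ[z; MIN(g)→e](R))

Row counts bottom-up:
  R → 5
  γ[z; MIN(g)→e](R) → 4
  π[z](γ[z; MIN(g)→e](R)) → 4

|E| = 4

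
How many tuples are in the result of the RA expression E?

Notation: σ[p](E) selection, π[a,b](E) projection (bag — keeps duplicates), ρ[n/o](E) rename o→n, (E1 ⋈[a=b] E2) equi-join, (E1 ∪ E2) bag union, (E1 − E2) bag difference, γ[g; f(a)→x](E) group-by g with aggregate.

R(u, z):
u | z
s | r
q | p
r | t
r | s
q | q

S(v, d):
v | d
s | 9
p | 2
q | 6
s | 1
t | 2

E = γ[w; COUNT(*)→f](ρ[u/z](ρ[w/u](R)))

Stepwise |·|:
  R → 5
  ρ[w/u](R) → 5
  ρ[u/z](ρ[w/u](R)) → 5
  γ[w; COUNT(*)→f](ρ[u/z](ρ[w/u](R))) → 3

|E| = 3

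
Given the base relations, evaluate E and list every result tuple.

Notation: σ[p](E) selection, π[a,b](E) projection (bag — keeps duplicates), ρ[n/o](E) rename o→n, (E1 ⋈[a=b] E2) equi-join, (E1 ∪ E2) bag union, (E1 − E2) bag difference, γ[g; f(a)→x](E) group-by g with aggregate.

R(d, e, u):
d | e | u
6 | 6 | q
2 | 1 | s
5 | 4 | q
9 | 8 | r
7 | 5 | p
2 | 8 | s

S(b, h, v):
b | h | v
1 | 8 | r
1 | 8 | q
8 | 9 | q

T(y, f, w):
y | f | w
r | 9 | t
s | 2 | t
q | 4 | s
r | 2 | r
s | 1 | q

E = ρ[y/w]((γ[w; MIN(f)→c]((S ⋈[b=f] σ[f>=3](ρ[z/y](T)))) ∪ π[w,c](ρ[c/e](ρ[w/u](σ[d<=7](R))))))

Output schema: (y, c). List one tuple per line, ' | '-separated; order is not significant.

Subexpression sizes:
  S → 3
  T → 5
  ρ[z/y](T) → 5
  σ[f>=3](ρ[z/y](T)) → 2
  (S ⋈[b=f] σ[f>=3](ρ[z/y](T))) → 0
  γ[w; MIN(f)→c]((S ⋈[b=f] σ[f>=3](ρ[z/y](T)))) → 0
  R → 6
  σ[d<=7](R) → 5
  ρ[w/u](σ[d<=7](R)) → 5
  ρ[c/e](ρ[w/u](σ[d<=7](R))) → 5
  π[w,c](ρ[c/e](ρ[w/u](σ[d<=7](R)))) → 5
  (γ[w; MIN(f)→c]((S ⋈[b=f] σ[f>=3](ρ[z/y](T)))) ∪ π[w,c](ρ[c/e](ρ[w/u](σ[d<=7](R))))) → 5
  ρ[y/w]((γ[w; MIN(f)→c]((S ⋈[b=f] σ[f>=3](ρ[z/y](T)))) ∪ π[w,c](ρ[c/e](ρ[w/u](σ[d<=7](R)))))) → 5

== RESULT ==
y | c
p | 5
q | 4
q | 6
s | 1
s | 8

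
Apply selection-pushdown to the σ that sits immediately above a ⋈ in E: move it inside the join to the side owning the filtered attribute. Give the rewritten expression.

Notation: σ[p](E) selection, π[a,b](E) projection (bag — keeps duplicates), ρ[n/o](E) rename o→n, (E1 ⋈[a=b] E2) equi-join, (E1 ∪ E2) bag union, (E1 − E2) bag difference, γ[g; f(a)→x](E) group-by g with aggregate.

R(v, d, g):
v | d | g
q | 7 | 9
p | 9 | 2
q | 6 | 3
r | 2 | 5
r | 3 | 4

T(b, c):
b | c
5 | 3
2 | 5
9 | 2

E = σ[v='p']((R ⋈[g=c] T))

σ filters on v, owned by the left side.
E' = (σ[v='p'](R) ⋈[g=c] T)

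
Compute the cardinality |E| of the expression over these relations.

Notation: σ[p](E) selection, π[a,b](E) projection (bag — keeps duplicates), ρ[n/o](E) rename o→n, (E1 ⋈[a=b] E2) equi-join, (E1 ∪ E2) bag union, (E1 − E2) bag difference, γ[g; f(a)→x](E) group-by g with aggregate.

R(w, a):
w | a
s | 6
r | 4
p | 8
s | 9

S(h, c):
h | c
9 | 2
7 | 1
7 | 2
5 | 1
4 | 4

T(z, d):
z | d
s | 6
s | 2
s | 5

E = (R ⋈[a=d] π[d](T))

Subexpression sizes:
  R → 4
  T → 3
  π[d](T) → 3
  (R ⋈[a=d] π[d](T)) → 1

|E| = 1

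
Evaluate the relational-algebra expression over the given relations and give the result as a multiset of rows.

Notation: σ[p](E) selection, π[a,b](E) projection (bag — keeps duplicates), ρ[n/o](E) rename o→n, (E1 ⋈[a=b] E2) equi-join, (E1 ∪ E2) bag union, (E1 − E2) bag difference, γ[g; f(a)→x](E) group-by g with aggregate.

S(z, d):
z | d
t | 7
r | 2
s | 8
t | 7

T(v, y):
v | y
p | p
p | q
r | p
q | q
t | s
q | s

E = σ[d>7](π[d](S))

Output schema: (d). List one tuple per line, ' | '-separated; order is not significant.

Per-node cardinality:
  S → 4
  π[d](S) → 4
  σ[d>7](π[d](S)) → 1

== RESULT ==
d
8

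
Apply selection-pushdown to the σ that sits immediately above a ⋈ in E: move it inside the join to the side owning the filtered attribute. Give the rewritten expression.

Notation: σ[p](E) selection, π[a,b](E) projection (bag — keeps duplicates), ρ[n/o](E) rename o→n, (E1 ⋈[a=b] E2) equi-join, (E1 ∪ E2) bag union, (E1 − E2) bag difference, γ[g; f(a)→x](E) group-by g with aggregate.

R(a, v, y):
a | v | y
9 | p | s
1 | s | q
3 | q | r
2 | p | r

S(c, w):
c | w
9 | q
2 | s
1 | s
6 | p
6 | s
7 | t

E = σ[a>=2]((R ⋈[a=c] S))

σ filters on a, owned by the left side.
E' = (σ[a>=2](R) ⋈[a=c] S)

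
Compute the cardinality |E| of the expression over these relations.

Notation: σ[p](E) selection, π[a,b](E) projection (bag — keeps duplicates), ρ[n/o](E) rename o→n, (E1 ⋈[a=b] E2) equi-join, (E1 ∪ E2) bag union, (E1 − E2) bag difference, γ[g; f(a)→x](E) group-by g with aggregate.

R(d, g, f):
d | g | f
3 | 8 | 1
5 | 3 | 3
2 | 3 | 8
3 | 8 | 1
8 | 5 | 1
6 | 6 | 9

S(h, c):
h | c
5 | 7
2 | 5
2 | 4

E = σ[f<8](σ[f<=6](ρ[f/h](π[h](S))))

Stepwise |·|:
  S → 3
  π[h](S) → 3
  ρ[f/h](π[h](S)) → 3
  σ[f<=6](ρ[f/h](π[h](S))) → 3
  σ[f<8](σ[f<=6](ρ[f/h](π[h](S)))) → 3

|E| = 3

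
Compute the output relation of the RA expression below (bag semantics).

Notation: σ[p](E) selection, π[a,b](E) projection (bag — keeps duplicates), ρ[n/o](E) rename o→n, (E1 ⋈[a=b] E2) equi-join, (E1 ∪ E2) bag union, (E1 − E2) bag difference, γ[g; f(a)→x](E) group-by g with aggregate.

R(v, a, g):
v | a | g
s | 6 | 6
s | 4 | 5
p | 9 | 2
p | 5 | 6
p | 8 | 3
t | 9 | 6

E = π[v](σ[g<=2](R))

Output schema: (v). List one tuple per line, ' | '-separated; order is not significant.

Per-node cardinality:
  R → 6
  σ[g<=2](R) → 1
  π[v](σ[g<=2](R)) → 1

== RESULT ==
v
p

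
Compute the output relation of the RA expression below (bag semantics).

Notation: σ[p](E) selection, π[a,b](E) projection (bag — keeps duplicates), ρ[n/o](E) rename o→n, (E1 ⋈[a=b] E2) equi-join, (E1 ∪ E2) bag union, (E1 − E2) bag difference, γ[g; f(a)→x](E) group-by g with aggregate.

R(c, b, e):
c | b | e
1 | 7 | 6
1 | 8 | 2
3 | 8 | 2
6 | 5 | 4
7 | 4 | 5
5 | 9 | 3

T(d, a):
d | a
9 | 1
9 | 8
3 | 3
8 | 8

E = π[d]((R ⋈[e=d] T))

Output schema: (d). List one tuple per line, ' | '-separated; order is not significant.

Subexpression sizes:
  R → 6
  T → 4
  (R ⋈[e=d] T) → 1
  π[d]((R ⋈[e=d] T)) → 1

== RESULT ==
d
3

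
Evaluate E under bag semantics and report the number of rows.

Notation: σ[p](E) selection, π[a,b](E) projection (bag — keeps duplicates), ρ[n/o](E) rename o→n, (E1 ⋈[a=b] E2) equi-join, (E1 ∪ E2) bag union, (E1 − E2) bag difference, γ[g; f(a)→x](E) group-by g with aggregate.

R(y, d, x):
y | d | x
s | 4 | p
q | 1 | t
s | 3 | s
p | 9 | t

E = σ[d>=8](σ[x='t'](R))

Stepwise |·|:
  R → 4
  σ[x='t'](R) → 2
  σ[d>=8](σ[x='t'](R)) → 1

|E| = 1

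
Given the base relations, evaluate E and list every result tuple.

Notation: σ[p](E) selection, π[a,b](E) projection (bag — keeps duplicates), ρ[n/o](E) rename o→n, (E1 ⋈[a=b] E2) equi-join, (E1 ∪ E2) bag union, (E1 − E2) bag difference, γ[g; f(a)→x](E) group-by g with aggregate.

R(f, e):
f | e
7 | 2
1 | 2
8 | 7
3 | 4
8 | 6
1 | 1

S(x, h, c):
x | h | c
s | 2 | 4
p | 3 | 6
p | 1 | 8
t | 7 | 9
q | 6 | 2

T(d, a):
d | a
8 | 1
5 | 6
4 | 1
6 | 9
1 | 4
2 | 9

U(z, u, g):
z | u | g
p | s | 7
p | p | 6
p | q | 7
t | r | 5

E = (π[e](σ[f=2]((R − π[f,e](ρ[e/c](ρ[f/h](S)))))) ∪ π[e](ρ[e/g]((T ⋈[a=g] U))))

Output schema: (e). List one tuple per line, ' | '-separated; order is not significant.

Per-node cardinality:
  R → 6
  S → 5
  ρ[f/h](S) → 5
  ρ[e/c](ρ[f/h](S)) → 5
  π[f,e](ρ[e/c](ρ[f/h](S))) → 5
  (R − π[f,e](ρ[e/c](ρ[f/h](S)))) → 6
  σ[f=2]((R − π[f,e](ρ[e/c](ρ[f/h](S))))) → 0
  π[e](σ[f=2]((R − π[f,e](ρ[e/c](ρ[f/h](S)))))) → 0
  T → 6
  U → 4
  (T ⋈[a=g] U) → 1
  ρ[e/g]((T ⋈[a=g] U)) → 1
  π[e](ρ[e/g]((T ⋈[a=g] U))) → 1
  (π[e](σ[f=2]((R − π[f,e](ρ[e/c](ρ[f/h](S)))))) ∪ π[e](ρ[e/g]((T ⋈[a=g] U)))) → 1

== RESULT ==
e
6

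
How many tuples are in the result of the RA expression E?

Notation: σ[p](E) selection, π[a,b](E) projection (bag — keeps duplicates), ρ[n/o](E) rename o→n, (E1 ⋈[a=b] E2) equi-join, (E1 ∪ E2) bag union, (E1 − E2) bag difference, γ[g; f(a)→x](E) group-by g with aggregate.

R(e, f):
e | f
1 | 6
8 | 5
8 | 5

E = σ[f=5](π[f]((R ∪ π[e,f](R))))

Subexpression sizes:
  R → 3
  R → 3
  π[e,f](R) → 3
  (R ∪ π[e,f](R)) → 6
  π[f]((R ∪ π[e,f](R))) → 6
  σ[f=5](π[f]((R ∪ π[e,f](R)))) → 4

|E| = 4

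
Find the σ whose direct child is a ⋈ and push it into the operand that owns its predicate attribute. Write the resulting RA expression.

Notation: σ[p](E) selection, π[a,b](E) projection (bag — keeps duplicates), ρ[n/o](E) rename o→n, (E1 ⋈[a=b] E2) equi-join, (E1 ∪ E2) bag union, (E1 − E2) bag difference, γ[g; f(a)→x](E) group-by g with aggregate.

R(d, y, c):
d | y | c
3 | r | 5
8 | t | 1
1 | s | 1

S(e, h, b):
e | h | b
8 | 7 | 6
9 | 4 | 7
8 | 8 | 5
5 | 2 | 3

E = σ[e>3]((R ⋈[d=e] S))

σ filters on e, owned by the right side.
E' = (R ⋈[d=e] σ[e>3](S))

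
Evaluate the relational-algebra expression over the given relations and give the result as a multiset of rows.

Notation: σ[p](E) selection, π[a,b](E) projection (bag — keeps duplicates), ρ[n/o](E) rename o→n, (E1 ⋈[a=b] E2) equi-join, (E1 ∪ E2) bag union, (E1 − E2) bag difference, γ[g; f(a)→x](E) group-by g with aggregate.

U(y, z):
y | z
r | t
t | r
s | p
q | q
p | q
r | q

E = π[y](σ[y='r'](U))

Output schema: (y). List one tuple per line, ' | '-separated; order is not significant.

Stepwise |·|:
  U → 6
  σ[y='r'](U) → 2
  π[y](σ[y='r'](U)) → 2

== RESULT ==
y
r
r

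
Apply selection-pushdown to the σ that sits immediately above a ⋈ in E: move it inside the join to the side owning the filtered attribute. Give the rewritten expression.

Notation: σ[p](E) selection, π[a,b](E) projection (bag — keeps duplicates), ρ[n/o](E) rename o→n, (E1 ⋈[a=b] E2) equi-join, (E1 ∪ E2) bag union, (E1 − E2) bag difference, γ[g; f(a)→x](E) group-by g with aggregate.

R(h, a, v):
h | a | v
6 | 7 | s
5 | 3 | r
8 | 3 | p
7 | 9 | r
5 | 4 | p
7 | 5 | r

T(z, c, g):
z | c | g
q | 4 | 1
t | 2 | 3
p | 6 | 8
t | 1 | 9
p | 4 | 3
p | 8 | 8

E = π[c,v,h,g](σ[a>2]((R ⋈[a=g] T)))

σ filters on a, owned by the left side.
E' = π[c,v,h,g]((σ[a>2](R) ⋈[a=g] T))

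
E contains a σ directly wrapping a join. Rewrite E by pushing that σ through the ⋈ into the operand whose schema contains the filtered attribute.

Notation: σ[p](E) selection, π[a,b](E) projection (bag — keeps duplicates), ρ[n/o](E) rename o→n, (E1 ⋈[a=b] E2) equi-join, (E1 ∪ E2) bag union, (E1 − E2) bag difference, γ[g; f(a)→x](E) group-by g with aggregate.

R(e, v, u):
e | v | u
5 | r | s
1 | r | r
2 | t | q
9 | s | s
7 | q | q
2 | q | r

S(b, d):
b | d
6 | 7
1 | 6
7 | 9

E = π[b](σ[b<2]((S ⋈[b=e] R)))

σ filters on b, owned by the left side.
E' = π[b]((σ[b<2](S) ⋈[b=e] R))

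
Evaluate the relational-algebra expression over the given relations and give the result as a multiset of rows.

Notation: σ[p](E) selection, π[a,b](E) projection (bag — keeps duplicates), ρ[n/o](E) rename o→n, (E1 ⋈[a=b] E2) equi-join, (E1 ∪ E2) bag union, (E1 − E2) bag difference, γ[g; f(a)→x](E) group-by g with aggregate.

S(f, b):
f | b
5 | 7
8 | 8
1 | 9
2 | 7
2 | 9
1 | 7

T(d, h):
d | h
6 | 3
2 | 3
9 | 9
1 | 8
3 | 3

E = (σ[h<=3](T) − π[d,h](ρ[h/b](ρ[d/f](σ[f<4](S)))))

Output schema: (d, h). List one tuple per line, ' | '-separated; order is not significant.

Per-node cardinality:
  T → 5
  σ[h<=3](T) → 3
  S → 6
  σ[f<4](S) → 4
  ρ[d/f](σ[f<4](S)) → 4
  ρ[h/b](ρ[d/f](σ[f<4](S))) → 4
  π[d,h](ρ[h/b](ρ[d/f](σ[f<4](S)))) → 4
  (σ[h<=3](T) − π[d,h](ρ[h/b](ρ[d/f](σ[f<4](S))))) → 3

== RESULT ==
d | h
2 | 3
3 | 3
6 | 3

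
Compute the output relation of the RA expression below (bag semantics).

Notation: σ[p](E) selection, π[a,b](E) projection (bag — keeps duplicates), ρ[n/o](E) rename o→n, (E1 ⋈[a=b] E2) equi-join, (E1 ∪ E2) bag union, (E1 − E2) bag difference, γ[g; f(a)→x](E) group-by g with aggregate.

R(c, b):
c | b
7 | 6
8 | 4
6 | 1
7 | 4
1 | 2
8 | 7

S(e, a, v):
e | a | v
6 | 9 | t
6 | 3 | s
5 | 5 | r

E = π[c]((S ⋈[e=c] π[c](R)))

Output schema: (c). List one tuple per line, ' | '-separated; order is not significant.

Per-node cardinality:
  S → 3
  R → 6
  π[c](R) → 6
  (S ⋈[e=c] π[c](R)) → 2
  π[c]((S ⋈[e=c] π[c](R))) → 2

== RESULT ==
c
6
6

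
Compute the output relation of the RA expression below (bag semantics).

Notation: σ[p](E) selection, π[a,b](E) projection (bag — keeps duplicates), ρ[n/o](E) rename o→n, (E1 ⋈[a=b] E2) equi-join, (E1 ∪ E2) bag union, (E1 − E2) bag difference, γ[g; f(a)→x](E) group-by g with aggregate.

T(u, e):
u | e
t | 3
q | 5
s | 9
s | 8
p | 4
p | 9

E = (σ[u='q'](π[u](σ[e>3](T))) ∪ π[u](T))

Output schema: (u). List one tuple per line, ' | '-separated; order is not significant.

Stepwise |·|:
  T → 6
  σ[e>3](T) → 5
  π[u](σ[e>3](T)) → 5
  σ[u='q'](π[u](σ[e>3](T))) → 1
  T → 6
  π[u](T) → 6
  (σ[u='q'](π[u](σ[e>3](T))) ∪ π[u](T)) → 7

== RESULT ==
u
p
p
q
q
s
s
t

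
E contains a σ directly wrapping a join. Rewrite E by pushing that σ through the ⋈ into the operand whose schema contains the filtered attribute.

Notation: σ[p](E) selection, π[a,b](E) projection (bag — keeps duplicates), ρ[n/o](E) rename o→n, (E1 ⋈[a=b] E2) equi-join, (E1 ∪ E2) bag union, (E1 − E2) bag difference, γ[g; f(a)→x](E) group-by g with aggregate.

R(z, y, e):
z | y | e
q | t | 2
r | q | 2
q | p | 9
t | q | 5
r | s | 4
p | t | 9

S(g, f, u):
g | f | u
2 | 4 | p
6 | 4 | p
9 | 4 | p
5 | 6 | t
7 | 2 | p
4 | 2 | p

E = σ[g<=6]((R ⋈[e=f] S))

σ filters on g, owned by the right side.
E' = (R ⋈[e=f] σ[g<=6](S))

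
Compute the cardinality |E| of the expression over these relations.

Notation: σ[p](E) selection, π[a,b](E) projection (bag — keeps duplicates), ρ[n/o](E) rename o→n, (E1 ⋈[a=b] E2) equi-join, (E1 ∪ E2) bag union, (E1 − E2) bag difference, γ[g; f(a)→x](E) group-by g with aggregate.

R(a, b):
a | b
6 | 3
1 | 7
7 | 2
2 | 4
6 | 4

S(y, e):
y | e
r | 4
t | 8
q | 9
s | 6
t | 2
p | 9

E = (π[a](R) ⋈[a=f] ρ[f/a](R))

Subexpression sizes:
  R → 5
  π[a](R) → 5
  R → 5
  ρ[f/a](R) → 5
  (π[a](R) ⋈[a=f] ρ[f/a](R)) → 7

|E| = 7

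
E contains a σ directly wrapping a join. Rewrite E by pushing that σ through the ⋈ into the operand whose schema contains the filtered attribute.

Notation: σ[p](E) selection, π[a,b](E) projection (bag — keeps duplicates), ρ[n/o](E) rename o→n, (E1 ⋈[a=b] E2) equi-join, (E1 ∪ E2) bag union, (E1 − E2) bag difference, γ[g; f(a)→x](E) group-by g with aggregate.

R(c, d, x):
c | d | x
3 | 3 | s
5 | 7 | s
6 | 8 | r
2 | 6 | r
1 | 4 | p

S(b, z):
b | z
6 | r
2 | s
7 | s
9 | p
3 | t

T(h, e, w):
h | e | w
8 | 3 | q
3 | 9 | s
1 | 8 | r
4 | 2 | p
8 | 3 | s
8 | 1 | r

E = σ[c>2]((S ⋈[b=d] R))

σ filters on c, owned by the right side.
E' = (S ⋈[b=d] σ[c>2](R))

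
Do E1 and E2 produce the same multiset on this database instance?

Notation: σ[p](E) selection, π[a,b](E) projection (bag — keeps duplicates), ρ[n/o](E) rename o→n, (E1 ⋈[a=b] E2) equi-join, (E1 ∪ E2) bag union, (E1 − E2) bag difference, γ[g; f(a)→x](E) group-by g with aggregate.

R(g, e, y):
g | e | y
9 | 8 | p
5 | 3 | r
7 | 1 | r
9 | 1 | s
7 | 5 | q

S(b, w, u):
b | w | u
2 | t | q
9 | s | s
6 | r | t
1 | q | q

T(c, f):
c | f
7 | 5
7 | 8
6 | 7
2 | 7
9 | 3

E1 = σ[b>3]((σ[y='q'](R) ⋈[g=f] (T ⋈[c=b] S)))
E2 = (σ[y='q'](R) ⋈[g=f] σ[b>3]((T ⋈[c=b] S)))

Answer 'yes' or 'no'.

E1 per-node cardinality:
  R → 5
  σ[y='q'](R) → 1
  T → 5
  S → 4
  (T ⋈[c=b] S) → 3
  (σ[y='q'](R) ⋈[g=f] (T ⋈[c=b] S)) → 2
  σ[b>3]((σ[y='q'](R) ⋈[g=f] (T ⋈[c=b] S))) → 1
E2 per-node cardinality:
  R → 5
  σ[y='q'](R) → 1
  T → 5
  S → 4
  (T ⋈[c=b] S) → 3
  σ[b>3]((T ⋈[c=b] S)) → 2
  (σ[y='q'](R) ⋈[g=f] σ[b>3]((T ⋈[c=b] S))) → 1

E1 and E2 produce the same multiset:
g | e | y | c | f | b | w | u
7 | 5 | q | 6 | 7 | 6 | r | t

yes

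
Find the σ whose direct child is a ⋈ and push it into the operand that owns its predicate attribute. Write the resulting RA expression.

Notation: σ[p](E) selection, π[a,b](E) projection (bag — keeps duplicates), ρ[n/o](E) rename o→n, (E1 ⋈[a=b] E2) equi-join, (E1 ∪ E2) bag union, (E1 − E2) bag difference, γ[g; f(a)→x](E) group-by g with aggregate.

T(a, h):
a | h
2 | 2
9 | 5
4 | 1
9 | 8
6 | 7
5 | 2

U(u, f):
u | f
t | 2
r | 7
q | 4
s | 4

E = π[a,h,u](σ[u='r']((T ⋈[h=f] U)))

σ filters on u, owned by the right side.
E' = π[a,h,u]((T ⋈[h=f] σ[u='r'](U)))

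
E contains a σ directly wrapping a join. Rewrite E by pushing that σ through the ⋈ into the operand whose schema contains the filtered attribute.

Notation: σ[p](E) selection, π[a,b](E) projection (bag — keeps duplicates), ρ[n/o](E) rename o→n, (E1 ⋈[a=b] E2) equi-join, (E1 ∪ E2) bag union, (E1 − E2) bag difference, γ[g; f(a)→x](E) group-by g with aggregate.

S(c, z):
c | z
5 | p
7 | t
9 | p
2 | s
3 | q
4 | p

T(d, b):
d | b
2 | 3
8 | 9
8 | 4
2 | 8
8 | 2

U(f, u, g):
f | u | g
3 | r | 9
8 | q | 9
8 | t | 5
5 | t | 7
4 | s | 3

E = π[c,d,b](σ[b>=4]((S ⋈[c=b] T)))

σ filters on b, owned by the right side.
E' = π[c,d,b]((S ⋈[c=b] σ[b>=4](T)))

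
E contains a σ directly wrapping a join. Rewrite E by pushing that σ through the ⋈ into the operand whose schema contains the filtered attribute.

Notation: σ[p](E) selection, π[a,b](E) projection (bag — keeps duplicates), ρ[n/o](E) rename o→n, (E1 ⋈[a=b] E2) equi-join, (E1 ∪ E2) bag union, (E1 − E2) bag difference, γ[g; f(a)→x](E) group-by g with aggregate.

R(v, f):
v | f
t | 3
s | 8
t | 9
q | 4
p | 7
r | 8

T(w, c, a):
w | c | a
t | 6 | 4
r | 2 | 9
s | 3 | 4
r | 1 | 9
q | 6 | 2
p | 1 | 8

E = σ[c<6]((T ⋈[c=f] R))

σ filters on c, owned by the left side.
E' = (σ[c<6](T) ⋈[c=f] R)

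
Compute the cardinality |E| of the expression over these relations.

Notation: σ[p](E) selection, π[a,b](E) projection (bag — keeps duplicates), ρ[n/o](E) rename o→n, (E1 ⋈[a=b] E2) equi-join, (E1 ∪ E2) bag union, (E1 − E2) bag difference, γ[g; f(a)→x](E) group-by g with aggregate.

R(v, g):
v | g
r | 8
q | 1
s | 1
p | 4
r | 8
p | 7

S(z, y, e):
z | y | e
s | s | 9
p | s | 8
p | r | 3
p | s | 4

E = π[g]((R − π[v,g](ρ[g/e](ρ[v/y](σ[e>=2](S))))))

Per-node cardinality:
  R → 6
  S → 4
  σ[e>=2](S) → 4
  ρ[v/y](σ[e>=2](S)) → 4
  ρ[g/e](ρ[v/y](σ[e>=2](S))) → 4
  π[v,g](ρ[g/e](ρ[v/y](σ[e>=2](S)))) → 4
  (R − π[v,g](ρ[g/e](ρ[v/y](σ[e>=2](S))))) → 6
  π[g]((R − π[v,g](ρ[g/e](ρ[v/y](σ[e>=2](S)))))) → 6

|E| = 6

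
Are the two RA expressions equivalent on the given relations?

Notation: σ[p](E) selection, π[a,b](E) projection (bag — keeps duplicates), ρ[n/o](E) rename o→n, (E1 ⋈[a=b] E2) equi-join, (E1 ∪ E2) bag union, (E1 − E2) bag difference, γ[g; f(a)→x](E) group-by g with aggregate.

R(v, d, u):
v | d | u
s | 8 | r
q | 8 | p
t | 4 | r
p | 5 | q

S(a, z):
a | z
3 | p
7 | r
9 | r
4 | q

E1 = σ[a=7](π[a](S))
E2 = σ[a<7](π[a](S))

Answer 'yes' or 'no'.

E1 subexpression sizes:
  S → 4
  π[a](S) → 4
  σ[a=7](π[a](S)) → 1
E2 subexpression sizes:
  S → 4
  π[a](S) → 4
  σ[a<7](π[a](S)) → 2

E1 result:
a
7
E2 result:
a
3
4
Witness: (7,) appears 1× in E1 but 0× in E2.

no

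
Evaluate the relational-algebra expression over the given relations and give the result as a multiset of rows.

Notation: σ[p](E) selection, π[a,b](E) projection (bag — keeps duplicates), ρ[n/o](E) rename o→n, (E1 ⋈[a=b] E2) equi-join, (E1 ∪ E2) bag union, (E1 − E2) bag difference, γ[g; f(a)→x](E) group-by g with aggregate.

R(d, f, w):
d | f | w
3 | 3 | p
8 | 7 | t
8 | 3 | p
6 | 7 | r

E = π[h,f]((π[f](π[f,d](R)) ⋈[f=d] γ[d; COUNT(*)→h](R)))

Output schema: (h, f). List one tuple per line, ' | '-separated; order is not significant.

Subexpression sizes:
  R → 4
  π[f,d](R) → 4
  π[f](π[f,d](R)) → 4
  R → 4
  γ[d; COUNT(*)→h](R) → 3
  (π[f](π[f,d](R)) ⋈[f=d] γ[d; COUNT(*)→h](R)) → 2
  π[h,f]((π[f](π[f,d](R)) ⋈[f=d] γ[d; COUNT(*)→h](R))) → 2

== RESULT ==
h | f
1 | 3
1 | 3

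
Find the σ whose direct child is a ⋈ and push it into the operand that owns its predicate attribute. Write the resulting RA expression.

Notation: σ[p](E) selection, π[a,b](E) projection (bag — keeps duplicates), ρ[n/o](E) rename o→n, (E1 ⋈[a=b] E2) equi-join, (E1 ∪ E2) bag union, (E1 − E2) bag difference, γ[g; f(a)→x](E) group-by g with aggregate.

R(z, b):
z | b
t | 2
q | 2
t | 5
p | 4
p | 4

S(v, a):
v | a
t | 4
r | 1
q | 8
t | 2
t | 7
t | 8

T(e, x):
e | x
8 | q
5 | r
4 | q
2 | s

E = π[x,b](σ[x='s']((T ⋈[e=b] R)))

σ filters on x, owned by the left side.
E' = π[x,b]((σ[x='s'](T) ⋈[e=b] R))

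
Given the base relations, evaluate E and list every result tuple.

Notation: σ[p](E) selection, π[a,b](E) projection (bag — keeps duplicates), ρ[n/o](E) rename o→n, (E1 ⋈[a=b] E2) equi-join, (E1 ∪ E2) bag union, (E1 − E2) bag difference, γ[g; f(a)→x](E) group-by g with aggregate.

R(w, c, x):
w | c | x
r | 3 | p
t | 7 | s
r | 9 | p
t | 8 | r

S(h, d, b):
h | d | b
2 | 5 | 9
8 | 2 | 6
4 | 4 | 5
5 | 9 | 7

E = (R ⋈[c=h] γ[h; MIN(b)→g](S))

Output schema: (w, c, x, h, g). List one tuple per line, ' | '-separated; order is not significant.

Row counts bottom-up:
  R → 4
  S → 4
  γ[h; MIN(b)→g](S) → 4
  (R ⋈[c=h] γ[h; MIN(b)→g](S)) → 1

== RESULT ==
w | c | x | h | g
t | 8 | r | 8 | 6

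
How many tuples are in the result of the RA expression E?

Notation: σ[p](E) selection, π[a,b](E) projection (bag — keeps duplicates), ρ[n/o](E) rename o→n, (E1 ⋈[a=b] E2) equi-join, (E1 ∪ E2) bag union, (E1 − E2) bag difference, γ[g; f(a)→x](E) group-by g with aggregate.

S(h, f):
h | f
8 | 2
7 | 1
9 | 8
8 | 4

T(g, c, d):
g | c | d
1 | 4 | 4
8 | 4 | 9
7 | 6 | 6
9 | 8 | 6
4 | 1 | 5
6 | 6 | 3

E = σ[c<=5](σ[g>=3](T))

Subexpression sizes:
  T → 6
  σ[g>=3](T) → 5
  σ[c<=5](σ[g>=3](T)) → 2

|E| = 2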